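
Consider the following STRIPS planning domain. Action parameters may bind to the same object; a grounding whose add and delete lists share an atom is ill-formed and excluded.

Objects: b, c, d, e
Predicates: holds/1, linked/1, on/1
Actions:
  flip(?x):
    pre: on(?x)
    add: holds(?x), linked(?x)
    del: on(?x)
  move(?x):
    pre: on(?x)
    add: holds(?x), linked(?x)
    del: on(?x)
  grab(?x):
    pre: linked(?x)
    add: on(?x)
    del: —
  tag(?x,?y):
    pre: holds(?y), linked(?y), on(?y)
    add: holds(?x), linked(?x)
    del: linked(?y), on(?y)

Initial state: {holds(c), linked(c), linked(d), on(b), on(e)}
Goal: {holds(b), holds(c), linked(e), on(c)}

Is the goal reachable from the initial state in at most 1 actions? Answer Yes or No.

No

1. flip(b)  →  {holds(b), holds(c), linked(b), linked(c), linked(d), on(e)}
2. flip(e)  →  {holds(b), holds(c), holds(e), linked(b), linked(c), linked(d), linked(e)}
3. grab(c)  →  {holds(b), holds(c), holds(e), linked(b), linked(c), linked(d), linked(e), on(c)}
optimal plan length = 3; 3 > 1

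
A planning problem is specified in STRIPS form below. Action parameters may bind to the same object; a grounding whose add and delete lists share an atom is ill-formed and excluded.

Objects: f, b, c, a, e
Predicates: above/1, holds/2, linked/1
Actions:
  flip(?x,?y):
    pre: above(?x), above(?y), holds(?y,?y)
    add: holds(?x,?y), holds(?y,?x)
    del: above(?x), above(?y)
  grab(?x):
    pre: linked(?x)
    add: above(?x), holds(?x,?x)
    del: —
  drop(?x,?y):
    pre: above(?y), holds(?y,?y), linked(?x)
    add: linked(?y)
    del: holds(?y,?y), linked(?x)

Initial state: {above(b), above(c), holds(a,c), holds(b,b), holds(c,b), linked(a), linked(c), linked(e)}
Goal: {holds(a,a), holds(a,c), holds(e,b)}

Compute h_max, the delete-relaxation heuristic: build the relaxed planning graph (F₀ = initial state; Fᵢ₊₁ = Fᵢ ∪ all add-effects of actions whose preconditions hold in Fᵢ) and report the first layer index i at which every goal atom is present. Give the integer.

F0 = init (8 atoms)
F1 = F0 ∪ {above(a), above(e), holds(a,a), holds(b,c), holds(c,c), holds(e,e), linked(b)}  (15 atoms)
F2 = F1 ∪ {holds(a,b), holds(a,e), holds(b,a), holds(b,e), holds(c,a), holds(c,e), holds(e,a), holds(e,b), holds(e,c)}  (24 atoms)
goal ⊆ F2  ⇒  h_max = 2

2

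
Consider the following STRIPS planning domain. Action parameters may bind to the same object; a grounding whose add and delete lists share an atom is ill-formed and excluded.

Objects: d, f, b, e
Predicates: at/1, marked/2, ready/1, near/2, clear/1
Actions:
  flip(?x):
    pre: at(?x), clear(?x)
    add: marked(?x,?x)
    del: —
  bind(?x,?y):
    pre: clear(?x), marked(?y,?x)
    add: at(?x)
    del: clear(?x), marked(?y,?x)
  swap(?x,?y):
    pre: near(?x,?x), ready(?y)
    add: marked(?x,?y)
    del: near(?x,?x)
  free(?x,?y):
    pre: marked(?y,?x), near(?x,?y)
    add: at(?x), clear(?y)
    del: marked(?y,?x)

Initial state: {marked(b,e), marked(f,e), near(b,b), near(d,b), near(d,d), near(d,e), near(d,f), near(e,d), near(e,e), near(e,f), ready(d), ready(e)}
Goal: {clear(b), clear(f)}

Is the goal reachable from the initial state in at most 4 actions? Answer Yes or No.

Yes

1. swap(b,d)  →  {marked(b,d), marked(b,e), marked(f,e), near(d,b), near(d,d), near(d,e), near(d,f), near(e,d), near(e,e), near(e,f), ready(d), ready(e)}
2. free(d,b)  →  {at(d), clear(b), marked(b,e), marked(f,e), near(d,b), near(d,d), near(d,e), near(d,f), near(e,d), near(e,e), near(e,f), ready(d), ready(e)}
3. free(e,f)  →  {at(d), at(e), clear(b), clear(f), marked(b,e), near(d,b), near(d,d), near(d,e), near(d,f), near(e,d), near(e,e), near(e,f), ready(d), ready(e)}
optimal plan length = 3; 3 ≤ 4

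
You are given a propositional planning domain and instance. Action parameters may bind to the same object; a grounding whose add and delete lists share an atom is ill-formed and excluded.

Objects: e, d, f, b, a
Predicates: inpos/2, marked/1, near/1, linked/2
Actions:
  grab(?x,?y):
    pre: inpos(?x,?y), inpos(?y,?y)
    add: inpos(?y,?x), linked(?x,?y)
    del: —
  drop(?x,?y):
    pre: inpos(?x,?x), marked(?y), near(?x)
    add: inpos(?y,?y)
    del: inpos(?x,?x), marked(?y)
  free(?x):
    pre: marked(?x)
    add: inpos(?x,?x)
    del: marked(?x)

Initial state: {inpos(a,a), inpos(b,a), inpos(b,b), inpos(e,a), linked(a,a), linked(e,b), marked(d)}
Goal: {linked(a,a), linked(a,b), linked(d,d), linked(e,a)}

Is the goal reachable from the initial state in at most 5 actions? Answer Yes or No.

Yes

1. grab(e,a)  →  {inpos(a,a), inpos(a,e), inpos(b,a), inpos(b,b), inpos(e,a), linked(a,a), linked(e,a), linked(e,b), marked(d)}
2. grab(b,a)  →  {inpos(a,a), inpos(a,b), inpos(a,e), inpos(b,a), inpos(b,b), inpos(e,a), linked(a,a), linked(b,a), linked(e,a), linked(e,b), marked(d)}
3. grab(a,b)  →  {inpos(a,a), inpos(a,b), inpos(a,e), inpos(b,a), inpos(b,b), inpos(e,a), linked(a,a), linked(a,b), linked(b,a), linked(e,a), linked(e,b), marked(d)}
4. free(d)  →  {inpos(a,a), inpos(a,b), inpos(a,e), inpos(b,a), inpos(b,b), inpos(d,d), inpos(e,a), linked(a,a), linked(a,b), linked(b,a), linked(e,a), linked(e,b)}
5. grab(d,d)  →  {inpos(a,a), inpos(a,b), inpos(a,e), inpos(b,a), inpos(b,b), inpos(d,d), inpos(e,a), linked(a,a), linked(a,b), linked(b,a), linked(d,d), linked(e,a), linked(e,b)}
optimal plan length = 5; 5 ≤ 5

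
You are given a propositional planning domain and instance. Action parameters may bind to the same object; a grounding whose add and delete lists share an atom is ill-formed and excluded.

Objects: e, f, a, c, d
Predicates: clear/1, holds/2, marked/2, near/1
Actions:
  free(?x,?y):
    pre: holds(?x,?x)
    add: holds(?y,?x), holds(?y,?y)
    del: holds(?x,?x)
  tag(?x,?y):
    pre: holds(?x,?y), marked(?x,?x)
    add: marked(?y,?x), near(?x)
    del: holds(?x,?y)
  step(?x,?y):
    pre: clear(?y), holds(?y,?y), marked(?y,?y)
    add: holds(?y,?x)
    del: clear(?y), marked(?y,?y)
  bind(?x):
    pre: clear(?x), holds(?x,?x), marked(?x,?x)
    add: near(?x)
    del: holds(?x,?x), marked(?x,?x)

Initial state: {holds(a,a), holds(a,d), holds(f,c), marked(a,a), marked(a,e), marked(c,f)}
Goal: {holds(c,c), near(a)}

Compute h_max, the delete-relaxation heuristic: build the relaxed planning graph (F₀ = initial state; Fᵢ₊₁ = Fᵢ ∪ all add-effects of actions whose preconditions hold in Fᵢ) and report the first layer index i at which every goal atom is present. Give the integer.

1

F0 = init (6 atoms)
F1 = F0 ∪ {holds(c,a), holds(c,c), holds(d,a), holds(d,d), holds(e,a), holds(e,e), holds(f,a), holds(f,f), marked(d,a), near(a)}  (16 atoms)
goal ⊆ F1  ⇒  h_max = 1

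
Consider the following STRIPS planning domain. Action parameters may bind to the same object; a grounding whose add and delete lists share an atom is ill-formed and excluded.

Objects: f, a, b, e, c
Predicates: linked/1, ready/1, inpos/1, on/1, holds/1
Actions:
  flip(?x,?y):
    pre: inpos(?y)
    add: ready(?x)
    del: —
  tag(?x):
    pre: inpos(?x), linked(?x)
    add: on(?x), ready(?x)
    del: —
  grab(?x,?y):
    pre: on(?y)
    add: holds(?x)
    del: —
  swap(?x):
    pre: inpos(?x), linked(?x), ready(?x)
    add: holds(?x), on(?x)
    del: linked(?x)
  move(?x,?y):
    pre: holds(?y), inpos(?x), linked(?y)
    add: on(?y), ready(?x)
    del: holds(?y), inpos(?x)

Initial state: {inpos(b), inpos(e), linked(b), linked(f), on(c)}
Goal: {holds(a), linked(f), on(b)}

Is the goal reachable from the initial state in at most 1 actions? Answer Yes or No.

No

1. tag(b)  →  {inpos(b), inpos(e), linked(b), linked(f), on(b), on(c), ready(b)}
2. grab(a,b)  →  {holds(a), inpos(b), inpos(e), linked(b), linked(f), on(b), on(c), ready(b)}
optimal plan length = 2; 2 > 1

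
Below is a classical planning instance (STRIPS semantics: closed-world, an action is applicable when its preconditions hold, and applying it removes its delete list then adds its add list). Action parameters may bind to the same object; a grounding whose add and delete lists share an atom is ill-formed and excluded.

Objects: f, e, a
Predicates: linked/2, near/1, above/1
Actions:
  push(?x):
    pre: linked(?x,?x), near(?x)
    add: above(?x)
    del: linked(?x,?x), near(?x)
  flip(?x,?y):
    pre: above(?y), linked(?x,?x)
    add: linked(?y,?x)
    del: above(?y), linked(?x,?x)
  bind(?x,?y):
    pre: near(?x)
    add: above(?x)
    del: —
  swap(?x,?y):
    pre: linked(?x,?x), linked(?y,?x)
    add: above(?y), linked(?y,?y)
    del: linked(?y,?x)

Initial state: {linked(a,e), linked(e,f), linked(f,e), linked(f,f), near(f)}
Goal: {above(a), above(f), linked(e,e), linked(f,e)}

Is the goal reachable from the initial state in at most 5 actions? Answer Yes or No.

1. bind(f,f)  →  {above(f), linked(a,e), linked(e,f), linked(f,e), linked(f,f), near(f)}
2. swap(f,e)  →  {above(e), above(f), linked(a,e), linked(e,e), linked(f,e), linked(f,f), near(f)}
3. swap(e,a)  →  {above(a), above(e), above(f), linked(a,a), linked(e,e), linked(f,e), linked(f,f), near(f)}
optimal plan length = 3; 3 ≤ 5

Yes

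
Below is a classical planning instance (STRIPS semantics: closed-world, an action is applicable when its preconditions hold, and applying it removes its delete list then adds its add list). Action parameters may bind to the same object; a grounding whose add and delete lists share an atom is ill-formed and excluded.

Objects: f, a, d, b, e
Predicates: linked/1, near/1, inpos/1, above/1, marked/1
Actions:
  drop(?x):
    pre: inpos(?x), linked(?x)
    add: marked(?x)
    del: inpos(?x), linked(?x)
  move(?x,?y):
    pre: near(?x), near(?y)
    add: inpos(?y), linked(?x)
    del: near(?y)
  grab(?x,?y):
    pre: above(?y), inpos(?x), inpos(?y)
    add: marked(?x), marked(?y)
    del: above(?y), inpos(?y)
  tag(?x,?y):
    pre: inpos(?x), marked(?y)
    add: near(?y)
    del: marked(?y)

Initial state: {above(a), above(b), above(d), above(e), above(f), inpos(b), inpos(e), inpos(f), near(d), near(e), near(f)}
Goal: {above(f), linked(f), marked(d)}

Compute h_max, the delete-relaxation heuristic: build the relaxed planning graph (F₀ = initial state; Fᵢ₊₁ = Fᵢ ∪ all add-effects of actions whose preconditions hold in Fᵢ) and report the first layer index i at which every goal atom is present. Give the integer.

2

F0 = init (11 atoms)
F1 = F0 ∪ {inpos(d), linked(d), linked(e), linked(f), marked(b), marked(e), marked(f)}  (18 atoms)
F2 = F1 ∪ {marked(d), near(b)}  (20 atoms)
goal ⊆ F2  ⇒  h_max = 2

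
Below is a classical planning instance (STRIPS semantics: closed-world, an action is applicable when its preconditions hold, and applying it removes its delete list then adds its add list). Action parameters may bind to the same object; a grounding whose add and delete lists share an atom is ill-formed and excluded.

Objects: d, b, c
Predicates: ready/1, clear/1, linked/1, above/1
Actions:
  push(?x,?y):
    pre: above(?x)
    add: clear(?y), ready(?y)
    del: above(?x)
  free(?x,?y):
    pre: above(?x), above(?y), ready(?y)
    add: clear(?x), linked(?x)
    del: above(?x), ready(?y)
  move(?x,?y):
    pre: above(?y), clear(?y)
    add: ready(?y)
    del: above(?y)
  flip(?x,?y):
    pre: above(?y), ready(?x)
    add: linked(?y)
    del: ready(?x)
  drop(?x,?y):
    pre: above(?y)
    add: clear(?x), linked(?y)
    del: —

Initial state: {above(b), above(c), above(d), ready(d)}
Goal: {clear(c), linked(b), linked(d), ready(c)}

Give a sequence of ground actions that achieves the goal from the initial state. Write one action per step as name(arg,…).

push(c,c); free(d,d); drop(d,b)

1. push(c,c)  →  {above(b), above(d), clear(c), ready(c), ready(d)}
2. free(d,d)  →  {above(b), clear(c), clear(d), linked(d), ready(c)}
3. drop(d,b)  →  {above(b), clear(c), clear(d), linked(b), linked(d), ready(c)}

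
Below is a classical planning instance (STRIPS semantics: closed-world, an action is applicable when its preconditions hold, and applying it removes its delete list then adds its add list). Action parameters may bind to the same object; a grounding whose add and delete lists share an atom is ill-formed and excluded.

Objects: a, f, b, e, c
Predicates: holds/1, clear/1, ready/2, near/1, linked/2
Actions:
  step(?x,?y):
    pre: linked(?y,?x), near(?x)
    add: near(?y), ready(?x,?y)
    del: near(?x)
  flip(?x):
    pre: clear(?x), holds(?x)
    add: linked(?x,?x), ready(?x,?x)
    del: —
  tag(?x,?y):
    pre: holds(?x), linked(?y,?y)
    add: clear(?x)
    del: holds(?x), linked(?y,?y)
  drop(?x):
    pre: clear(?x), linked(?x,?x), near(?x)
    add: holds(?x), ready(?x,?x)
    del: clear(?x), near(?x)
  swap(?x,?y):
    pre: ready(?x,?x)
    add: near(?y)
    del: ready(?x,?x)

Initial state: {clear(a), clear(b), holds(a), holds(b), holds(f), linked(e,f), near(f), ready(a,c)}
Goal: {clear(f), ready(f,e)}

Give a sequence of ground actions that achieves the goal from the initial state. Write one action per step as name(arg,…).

step(f,e); flip(a); tag(f,a)

1. step(f,e)  →  {clear(a), clear(b), holds(a), holds(b), holds(f), linked(e,f), near(e), ready(a,c), ready(f,e)}
2. flip(a)  →  {clear(a), clear(b), holds(a), holds(b), holds(f), linked(a,a), linked(e,f), near(e), ready(a,a), ready(a,c), ready(f,e)}
3. tag(f,a)  →  {clear(a), clear(b), clear(f), holds(a), holds(b), linked(e,f), near(e), ready(a,a), ready(a,c), ready(f,e)}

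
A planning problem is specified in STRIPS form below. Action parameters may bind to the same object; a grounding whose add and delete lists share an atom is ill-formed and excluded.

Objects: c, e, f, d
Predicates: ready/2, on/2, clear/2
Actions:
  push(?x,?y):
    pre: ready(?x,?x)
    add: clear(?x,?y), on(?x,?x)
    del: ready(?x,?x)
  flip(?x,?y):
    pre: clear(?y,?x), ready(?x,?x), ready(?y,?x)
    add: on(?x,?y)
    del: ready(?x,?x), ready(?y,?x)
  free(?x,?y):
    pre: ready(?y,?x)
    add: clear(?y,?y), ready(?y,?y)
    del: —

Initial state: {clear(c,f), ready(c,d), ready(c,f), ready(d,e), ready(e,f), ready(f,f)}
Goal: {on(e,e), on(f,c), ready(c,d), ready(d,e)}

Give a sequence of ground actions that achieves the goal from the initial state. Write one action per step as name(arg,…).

flip(f,c); free(f,e); push(e,c)

1. flip(f,c)  →  {clear(c,f), on(f,c), ready(c,d), ready(d,e), ready(e,f)}
2. free(f,e)  →  {clear(c,f), clear(e,e), on(f,c), ready(c,d), ready(d,e), ready(e,e), ready(e,f)}
3. push(e,c)  →  {clear(c,f), clear(e,c), clear(e,e), on(e,e), on(f,c), ready(c,d), ready(d,e), ready(e,f)}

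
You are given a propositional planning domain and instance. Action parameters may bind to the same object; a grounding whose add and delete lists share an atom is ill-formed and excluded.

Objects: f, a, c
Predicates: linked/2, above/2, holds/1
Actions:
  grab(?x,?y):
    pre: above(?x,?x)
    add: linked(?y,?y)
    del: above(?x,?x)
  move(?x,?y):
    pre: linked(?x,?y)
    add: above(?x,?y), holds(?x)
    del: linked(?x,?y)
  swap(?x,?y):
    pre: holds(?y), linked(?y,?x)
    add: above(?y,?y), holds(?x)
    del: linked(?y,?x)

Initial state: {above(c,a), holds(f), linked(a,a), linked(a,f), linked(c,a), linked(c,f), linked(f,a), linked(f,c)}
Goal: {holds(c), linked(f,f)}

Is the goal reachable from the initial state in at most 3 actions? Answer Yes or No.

Yes

1. swap(c,f)  →  {above(c,a), above(f,f), holds(c), holds(f), linked(a,a), linked(a,f), linked(c,a), linked(c,f), linked(f,a)}
2. grab(f,f)  →  {above(c,a), holds(c), holds(f), linked(a,a), linked(a,f), linked(c,a), linked(c,f), linked(f,a), linked(f,f)}
optimal plan length = 2; 2 ≤ 3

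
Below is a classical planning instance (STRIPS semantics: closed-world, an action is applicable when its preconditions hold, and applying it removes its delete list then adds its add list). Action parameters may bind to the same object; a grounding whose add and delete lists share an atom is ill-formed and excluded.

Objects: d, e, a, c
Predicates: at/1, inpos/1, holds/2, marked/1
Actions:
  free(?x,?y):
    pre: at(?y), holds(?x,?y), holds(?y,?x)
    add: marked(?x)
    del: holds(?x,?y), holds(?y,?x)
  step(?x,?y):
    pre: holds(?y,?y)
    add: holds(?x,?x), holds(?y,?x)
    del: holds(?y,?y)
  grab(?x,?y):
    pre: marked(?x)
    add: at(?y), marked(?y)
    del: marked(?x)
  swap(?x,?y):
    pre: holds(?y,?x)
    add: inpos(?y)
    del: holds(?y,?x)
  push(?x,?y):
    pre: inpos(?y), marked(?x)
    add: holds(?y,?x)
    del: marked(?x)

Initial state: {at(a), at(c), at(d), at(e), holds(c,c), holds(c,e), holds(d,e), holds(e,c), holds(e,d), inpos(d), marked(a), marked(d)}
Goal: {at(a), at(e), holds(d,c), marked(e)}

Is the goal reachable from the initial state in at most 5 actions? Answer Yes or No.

1. free(e,d)  →  {at(a), at(c), at(d), at(e), holds(c,c), holds(c,e), holds(e,c), inpos(d), marked(a), marked(d), marked(e)}
2. free(c,e)  →  {at(a), at(c), at(d), at(e), holds(c,c), inpos(d), marked(a), marked(c), marked(d), marked(e)}
3. push(c,d)  →  {at(a), at(c), at(d), at(e), holds(c,c), holds(d,c), inpos(d), marked(a), marked(d), marked(e)}
optimal plan length = 3; 3 ≤ 5

Yes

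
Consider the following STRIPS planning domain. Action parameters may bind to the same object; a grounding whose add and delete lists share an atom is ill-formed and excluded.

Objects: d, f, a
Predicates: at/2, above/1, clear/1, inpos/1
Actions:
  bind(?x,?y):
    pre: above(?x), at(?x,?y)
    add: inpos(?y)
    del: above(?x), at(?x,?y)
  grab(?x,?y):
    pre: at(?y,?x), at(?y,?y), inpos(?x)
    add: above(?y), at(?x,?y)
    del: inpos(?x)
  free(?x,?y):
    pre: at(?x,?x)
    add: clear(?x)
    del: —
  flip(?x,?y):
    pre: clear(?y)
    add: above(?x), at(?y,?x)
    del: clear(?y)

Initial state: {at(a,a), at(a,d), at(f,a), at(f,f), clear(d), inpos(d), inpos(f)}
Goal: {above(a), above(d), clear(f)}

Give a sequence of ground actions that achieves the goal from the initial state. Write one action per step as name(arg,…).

1. grab(d,a)  →  {above(a), at(a,a), at(a,d), at(d,a), at(f,a), at(f,f), clear(d), inpos(f)}
2. free(f,d)  →  {above(a), at(a,a), at(a,d), at(d,a), at(f,a), at(f,f), clear(d), clear(f), inpos(f)}
3. flip(d,d)  →  {above(a), above(d), at(a,a), at(a,d), at(d,a), at(d,d), at(f,a), at(f,f), clear(f), inpos(f)}

grab(d,a); free(f,d); flip(d,d)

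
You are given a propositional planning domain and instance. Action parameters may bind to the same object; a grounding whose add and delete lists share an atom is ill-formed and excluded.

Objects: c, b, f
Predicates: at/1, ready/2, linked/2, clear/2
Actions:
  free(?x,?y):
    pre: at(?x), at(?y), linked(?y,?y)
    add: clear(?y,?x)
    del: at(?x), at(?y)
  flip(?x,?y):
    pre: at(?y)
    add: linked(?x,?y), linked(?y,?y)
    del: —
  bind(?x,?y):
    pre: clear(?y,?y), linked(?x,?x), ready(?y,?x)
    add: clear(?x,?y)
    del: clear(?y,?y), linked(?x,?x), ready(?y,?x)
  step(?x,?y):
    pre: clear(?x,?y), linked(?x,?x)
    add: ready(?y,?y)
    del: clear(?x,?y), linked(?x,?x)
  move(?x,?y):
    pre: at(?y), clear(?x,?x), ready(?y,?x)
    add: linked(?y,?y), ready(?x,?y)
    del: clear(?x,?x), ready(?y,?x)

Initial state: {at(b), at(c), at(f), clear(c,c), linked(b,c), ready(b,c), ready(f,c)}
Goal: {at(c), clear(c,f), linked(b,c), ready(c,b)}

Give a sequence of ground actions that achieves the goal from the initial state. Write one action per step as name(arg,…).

flip(c,c); flip(c,f); free(f,f); bind(c,f); move(c,b)

1. flip(c,c)  →  {at(b), at(c), at(f), clear(c,c), linked(b,c), linked(c,c), ready(b,c), ready(f,c)}
2. flip(c,f)  →  {at(b), at(c), at(f), clear(c,c), linked(b,c), linked(c,c), linked(c,f), linked(f,f), ready(b,c), ready(f,c)}
3. free(f,f)  →  {at(b), at(c), clear(c,c), clear(f,f), linked(b,c), linked(c,c), linked(c,f), linked(f,f), ready(b,c), ready(f,c)}
4. bind(c,f)  →  {at(b), at(c), clear(c,c), clear(c,f), linked(b,c), linked(c,f), linked(f,f), ready(b,c)}
5. move(c,b)  →  {at(b), at(c), clear(c,f), linked(b,b), linked(b,c), linked(c,f), linked(f,f), ready(c,b)}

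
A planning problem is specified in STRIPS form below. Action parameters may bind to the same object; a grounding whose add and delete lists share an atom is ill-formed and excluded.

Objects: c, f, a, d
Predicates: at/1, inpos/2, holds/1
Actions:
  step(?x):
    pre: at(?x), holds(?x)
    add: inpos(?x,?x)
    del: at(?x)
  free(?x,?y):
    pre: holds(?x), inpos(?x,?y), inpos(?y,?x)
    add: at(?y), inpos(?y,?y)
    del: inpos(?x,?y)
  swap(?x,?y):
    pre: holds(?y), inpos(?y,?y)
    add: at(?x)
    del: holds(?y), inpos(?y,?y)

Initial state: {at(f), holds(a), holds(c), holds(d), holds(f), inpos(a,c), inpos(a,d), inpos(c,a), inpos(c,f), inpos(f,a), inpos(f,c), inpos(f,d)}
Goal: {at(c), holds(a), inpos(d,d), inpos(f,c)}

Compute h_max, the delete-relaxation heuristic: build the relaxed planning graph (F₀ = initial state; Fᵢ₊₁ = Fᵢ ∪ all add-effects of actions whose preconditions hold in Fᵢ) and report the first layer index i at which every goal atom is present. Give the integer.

F0 = init (12 atoms)
F1 = F0 ∪ {at(a), at(c), inpos(a,a), inpos(c,c), inpos(f,f)}  (17 atoms)
F2 = F1 ∪ {at(d)}  (18 atoms)
F3 = F2 ∪ {inpos(d,d)}  (19 atoms)
goal ⊆ F3  ⇒  h_max = 3

3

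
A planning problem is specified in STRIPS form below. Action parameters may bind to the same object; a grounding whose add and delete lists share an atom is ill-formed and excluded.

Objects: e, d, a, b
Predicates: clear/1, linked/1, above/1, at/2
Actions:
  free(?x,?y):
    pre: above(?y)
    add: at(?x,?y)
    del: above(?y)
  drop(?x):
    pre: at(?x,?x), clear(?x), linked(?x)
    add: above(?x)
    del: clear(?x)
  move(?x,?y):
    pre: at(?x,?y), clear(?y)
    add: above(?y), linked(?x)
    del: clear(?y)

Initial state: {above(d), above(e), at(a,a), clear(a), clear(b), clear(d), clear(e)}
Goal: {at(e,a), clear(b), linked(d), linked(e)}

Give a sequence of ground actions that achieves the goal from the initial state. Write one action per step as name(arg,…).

free(e,e); free(d,d); move(e,e); move(d,d); move(a,a); free(e,a)

1. free(e,e)  →  {above(d), at(a,a), at(e,e), clear(a), clear(b), clear(d), clear(e)}
2. free(d,d)  →  {at(a,a), at(d,d), at(e,e), clear(a), clear(b), clear(d), clear(e)}
3. move(e,e)  →  {above(e), at(a,a), at(d,d), at(e,e), clear(a), clear(b), clear(d), linked(e)}
4. move(d,d)  →  {above(d), above(e), at(a,a), at(d,d), at(e,e), clear(a), clear(b), linked(d), linked(e)}
5. move(a,a)  →  {above(a), above(d), above(e), at(a,a), at(d,d), at(e,e), clear(b), linked(a), linked(d), linked(e)}
6. free(e,a)  →  {above(d), above(e), at(a,a), at(d,d), at(e,a), at(e,e), clear(b), linked(a), linked(d), linked(e)}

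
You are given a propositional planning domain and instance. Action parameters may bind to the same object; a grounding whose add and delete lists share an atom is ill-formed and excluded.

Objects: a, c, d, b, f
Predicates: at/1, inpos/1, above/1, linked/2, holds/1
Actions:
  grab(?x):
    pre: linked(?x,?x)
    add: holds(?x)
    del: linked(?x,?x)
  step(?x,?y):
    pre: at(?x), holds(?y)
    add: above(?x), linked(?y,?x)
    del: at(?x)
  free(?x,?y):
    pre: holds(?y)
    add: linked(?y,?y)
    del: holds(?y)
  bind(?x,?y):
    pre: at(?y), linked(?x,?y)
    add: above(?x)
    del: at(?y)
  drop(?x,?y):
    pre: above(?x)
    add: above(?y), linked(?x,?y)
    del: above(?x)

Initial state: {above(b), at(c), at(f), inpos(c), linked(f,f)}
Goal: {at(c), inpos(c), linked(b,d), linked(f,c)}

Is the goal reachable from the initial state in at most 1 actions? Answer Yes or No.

No

1. bind(f,f)  →  {above(b), above(f), at(c), inpos(c), linked(f,f)}
2. drop(b,d)  →  {above(d), above(f), at(c), inpos(c), linked(b,d), linked(f,f)}
3. drop(f,c)  →  {above(c), above(d), at(c), inpos(c), linked(b,d), linked(f,c), linked(f,f)}
optimal plan length = 3; 3 > 1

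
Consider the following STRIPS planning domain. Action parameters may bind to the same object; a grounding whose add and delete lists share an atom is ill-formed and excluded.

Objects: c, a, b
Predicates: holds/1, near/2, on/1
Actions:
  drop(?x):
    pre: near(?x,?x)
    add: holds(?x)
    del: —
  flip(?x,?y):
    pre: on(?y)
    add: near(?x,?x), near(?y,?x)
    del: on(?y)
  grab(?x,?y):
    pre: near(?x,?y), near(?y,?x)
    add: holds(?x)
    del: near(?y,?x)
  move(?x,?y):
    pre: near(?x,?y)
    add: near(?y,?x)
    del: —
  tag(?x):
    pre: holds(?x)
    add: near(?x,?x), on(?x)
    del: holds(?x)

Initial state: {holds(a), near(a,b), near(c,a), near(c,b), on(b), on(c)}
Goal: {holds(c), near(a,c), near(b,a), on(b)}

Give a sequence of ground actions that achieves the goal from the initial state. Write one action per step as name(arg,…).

flip(c,c); drop(c); move(c,a); move(a,b)

1. flip(c,c)  →  {holds(a), near(a,b), near(c,a), near(c,b), near(c,c), on(b)}
2. drop(c)  →  {holds(a), holds(c), near(a,b), near(c,a), near(c,b), near(c,c), on(b)}
3. move(c,a)  →  {holds(a), holds(c), near(a,b), near(a,c), near(c,a), near(c,b), near(c,c), on(b)}
4. move(a,b)  →  {holds(a), holds(c), near(a,b), near(a,c), near(b,a), near(c,a), near(c,b), near(c,c), on(b)}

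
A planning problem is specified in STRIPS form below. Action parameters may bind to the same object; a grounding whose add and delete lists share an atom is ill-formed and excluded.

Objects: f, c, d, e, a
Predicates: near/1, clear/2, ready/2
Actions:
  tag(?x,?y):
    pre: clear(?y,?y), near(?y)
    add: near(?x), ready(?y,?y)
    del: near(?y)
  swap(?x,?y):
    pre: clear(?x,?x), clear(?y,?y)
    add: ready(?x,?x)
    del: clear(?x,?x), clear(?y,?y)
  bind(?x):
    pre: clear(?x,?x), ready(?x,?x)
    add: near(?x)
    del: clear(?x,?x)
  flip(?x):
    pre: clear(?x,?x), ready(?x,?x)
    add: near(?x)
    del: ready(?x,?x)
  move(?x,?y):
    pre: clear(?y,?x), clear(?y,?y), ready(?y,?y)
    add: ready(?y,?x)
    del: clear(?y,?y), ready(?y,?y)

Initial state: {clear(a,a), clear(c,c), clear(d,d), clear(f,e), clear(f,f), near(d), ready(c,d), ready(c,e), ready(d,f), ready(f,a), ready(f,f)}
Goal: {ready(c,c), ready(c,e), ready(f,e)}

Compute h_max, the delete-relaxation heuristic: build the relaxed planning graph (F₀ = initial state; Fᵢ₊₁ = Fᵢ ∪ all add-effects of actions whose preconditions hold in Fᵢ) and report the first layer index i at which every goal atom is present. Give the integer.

1

F0 = init (11 atoms)
F1 = F0 ∪ {near(a), near(c), near(e), near(f), ready(a,a), ready(c,c), ready(d,d), ready(f,e)}  (19 atoms)
goal ⊆ F1  ⇒  h_max = 1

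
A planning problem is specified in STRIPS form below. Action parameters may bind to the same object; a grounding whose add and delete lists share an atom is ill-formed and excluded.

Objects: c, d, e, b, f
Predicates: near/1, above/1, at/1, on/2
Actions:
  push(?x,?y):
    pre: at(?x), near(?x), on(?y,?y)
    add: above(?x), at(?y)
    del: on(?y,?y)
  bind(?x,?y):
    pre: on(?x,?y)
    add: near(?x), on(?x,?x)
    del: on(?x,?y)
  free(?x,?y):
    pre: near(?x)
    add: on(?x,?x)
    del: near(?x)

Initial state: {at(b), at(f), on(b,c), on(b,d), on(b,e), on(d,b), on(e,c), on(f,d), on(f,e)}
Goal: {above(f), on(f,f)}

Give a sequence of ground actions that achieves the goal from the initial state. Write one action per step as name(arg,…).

1. bind(d,b)  →  {at(b), at(f), near(d), on(b,c), on(b,d), on(b,e), on(d,d), on(e,c), on(f,d), on(f,e)}
2. bind(f,d)  →  {at(b), at(f), near(d), near(f), on(b,c), on(b,d), on(b,e), on(d,d), on(e,c), on(f,e), on(f,f)}
3. push(f,d)  →  {above(f), at(b), at(d), at(f), near(d), near(f), on(b,c), on(b,d), on(b,e), on(e,c), on(f,e), on(f,f)}

bind(d,b); bind(f,d); push(f,d)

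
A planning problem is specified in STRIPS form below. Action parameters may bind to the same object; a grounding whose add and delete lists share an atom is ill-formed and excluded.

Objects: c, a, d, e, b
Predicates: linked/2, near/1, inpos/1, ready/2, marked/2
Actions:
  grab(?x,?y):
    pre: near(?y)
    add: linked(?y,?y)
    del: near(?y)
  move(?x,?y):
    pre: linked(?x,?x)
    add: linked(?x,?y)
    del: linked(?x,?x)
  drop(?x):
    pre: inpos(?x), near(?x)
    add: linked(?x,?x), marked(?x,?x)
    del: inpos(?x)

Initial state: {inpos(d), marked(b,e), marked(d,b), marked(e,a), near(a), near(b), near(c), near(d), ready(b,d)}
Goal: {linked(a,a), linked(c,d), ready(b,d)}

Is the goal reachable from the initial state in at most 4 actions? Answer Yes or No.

1. grab(c,c)  →  {inpos(d), linked(c,c), marked(b,e), marked(d,b), marked(e,a), near(a), near(b), near(d), ready(b,d)}
2. grab(c,a)  →  {inpos(d), linked(a,a), linked(c,c), marked(b,e), marked(d,b), marked(e,a), near(b), near(d), ready(b,d)}
3. move(c,d)  →  {inpos(d), linked(a,a), linked(c,d), marked(b,e), marked(d,b), marked(e,a), near(b), near(d), ready(b,d)}
optimal plan length = 3; 3 ≤ 4

Yes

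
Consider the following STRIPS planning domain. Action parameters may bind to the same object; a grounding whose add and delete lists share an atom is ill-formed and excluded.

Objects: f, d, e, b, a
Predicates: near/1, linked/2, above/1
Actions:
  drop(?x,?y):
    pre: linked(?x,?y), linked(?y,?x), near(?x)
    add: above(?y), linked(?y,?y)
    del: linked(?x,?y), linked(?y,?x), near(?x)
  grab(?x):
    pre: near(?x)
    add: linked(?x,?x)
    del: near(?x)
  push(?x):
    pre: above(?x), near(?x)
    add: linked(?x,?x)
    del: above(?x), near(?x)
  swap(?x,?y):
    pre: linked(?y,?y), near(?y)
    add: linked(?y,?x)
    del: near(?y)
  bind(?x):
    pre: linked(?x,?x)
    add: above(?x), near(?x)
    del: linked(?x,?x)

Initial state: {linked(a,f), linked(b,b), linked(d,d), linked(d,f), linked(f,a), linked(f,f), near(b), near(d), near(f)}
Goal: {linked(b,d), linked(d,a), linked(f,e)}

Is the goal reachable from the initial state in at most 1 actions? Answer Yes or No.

No

1. swap(d,b)  →  {linked(a,f), linked(b,b), linked(b,d), linked(d,d), linked(d,f), linked(f,a), linked(f,f), near(d), near(f)}
2. swap(e,f)  →  {linked(a,f), linked(b,b), linked(b,d), linked(d,d), linked(d,f), linked(f,a), linked(f,e), linked(f,f), near(d)}
3. swap(a,d)  →  {linked(a,f), linked(b,b), linked(b,d), linked(d,a), linked(d,d), linked(d,f), linked(f,a), linked(f,e), linked(f,f)}
optimal plan length = 3; 3 > 1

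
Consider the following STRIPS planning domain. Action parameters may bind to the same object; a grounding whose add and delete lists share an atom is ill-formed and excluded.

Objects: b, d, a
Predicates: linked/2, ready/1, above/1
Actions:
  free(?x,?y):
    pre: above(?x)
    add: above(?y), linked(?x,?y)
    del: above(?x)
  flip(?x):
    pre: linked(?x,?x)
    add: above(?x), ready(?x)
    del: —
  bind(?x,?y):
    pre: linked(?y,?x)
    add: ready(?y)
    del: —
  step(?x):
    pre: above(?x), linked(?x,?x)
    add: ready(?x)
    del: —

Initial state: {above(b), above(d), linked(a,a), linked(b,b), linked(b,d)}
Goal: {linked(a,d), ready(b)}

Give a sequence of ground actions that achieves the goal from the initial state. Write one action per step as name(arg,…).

free(b,a); free(a,d); flip(b)

1. free(b,a)  →  {above(a), above(d), linked(a,a), linked(b,a), linked(b,b), linked(b,d)}
2. free(a,d)  →  {above(d), linked(a,a), linked(a,d), linked(b,a), linked(b,b), linked(b,d)}
3. flip(b)  →  {above(b), above(d), linked(a,a), linked(a,d), linked(b,a), linked(b,b), linked(b,d), ready(b)}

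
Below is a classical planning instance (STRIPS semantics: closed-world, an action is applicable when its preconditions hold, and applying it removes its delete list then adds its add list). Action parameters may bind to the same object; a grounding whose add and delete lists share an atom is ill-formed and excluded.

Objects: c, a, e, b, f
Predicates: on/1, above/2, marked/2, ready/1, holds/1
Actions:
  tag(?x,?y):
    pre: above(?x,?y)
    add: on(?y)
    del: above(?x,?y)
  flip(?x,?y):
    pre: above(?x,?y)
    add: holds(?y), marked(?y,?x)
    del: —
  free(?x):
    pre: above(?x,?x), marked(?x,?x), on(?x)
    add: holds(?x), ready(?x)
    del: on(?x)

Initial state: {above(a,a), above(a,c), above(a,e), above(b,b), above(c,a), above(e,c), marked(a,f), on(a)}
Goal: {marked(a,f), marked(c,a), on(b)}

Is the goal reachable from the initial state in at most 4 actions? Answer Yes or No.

1. tag(b,b)  →  {above(a,a), above(a,c), above(a,e), above(c,a), above(e,c), marked(a,f), on(a), on(b)}
2. flip(a,c)  →  {above(a,a), above(a,c), above(a,e), above(c,a), above(e,c), holds(c), marked(a,f), marked(c,a), on(a), on(b)}
optimal plan length = 2; 2 ≤ 4

Yes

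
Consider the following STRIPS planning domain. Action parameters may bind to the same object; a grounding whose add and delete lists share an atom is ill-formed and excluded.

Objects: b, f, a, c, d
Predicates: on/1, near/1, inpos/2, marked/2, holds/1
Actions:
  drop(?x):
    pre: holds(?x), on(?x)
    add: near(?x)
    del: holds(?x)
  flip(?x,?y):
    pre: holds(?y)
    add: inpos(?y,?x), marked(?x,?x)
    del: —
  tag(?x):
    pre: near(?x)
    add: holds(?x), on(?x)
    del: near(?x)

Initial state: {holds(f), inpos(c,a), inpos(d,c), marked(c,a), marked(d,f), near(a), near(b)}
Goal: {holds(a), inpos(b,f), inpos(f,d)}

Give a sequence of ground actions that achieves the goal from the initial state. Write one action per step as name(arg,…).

1. flip(d,f)  →  {holds(f), inpos(c,a), inpos(d,c), inpos(f,d), marked(c,a), marked(d,d), marked(d,f), near(a), near(b)}
2. tag(b)  →  {holds(b), holds(f), inpos(c,a), inpos(d,c), inpos(f,d), marked(c,a), marked(d,d), marked(d,f), near(a), on(b)}
3. flip(f,b)  →  {holds(b), holds(f), inpos(b,f), inpos(c,a), inpos(d,c), inpos(f,d), marked(c,a), marked(d,d), marked(d,f), marked(f,f), near(a), on(b)}
4. tag(a)  →  {holds(a), holds(b), holds(f), inpos(b,f), inpos(c,a), inpos(d,c), inpos(f,d), marked(c,a), marked(d,d), marked(d,f), marked(f,f), on(a), on(b)}

flip(d,f); tag(b); flip(f,b); tag(a)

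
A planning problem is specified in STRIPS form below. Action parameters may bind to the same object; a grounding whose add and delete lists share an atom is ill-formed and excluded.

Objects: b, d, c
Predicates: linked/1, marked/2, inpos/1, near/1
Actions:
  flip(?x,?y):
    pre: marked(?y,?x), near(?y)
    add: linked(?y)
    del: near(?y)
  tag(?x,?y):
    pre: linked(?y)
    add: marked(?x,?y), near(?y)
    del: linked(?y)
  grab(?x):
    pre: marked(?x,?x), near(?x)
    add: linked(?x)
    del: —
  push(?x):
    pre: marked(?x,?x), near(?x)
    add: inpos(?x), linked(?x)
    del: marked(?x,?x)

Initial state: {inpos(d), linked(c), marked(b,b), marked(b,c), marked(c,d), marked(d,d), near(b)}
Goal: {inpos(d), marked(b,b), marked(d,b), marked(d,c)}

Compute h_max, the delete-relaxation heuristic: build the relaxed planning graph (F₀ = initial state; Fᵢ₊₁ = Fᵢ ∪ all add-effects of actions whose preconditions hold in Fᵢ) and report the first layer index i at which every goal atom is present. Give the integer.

2

F0 = init (7 atoms)
F1 = F0 ∪ {inpos(b), linked(b), marked(c,c), marked(d,c), near(c)}  (12 atoms)
F2 = F1 ∪ {inpos(c), marked(c,b), marked(d,b)}  (15 atoms)
goal ⊆ F2  ⇒  h_max = 2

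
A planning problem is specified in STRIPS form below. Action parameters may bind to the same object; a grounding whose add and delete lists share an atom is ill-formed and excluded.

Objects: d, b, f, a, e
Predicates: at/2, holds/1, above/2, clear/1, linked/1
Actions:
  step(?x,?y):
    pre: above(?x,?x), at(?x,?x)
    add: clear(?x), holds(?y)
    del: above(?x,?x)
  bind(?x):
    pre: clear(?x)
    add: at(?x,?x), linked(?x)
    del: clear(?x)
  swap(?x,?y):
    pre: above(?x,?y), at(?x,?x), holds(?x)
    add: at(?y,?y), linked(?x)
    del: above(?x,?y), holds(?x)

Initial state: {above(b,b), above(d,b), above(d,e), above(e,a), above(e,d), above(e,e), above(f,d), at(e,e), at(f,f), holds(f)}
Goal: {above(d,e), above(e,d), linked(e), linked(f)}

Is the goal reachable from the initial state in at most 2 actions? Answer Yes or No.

1. step(e,d)  →  {above(b,b), above(d,b), above(d,e), above(e,a), above(e,d), above(f,d), at(e,e), at(f,f), clear(e), holds(d), holds(f)}
2. bind(e)  →  {above(b,b), above(d,b), above(d,e), above(e,a), above(e,d), above(f,d), at(e,e), at(f,f), holds(d), holds(f), linked(e)}
3. swap(f,d)  →  {above(b,b), above(d,b), above(d,e), above(e,a), above(e,d), at(d,d), at(e,e), at(f,f), holds(d), linked(e), linked(f)}
optimal plan length = 3; 3 > 2

No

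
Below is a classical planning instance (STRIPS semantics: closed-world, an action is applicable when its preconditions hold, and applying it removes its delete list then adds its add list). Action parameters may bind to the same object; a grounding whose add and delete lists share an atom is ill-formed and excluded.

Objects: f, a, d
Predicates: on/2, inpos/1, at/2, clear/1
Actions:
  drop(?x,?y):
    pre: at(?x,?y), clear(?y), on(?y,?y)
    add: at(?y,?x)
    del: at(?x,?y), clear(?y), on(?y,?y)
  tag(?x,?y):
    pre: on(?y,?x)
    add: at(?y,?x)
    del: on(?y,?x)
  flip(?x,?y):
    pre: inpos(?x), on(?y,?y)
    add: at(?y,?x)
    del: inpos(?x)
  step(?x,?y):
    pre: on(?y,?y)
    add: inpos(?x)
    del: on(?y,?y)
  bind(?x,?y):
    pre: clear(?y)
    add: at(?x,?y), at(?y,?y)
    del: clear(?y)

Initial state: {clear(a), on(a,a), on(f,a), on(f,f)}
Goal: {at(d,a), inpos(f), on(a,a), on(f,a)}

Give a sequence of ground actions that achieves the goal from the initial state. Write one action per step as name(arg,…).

step(f,f); bind(d,a)

1. step(f,f)  →  {clear(a), inpos(f), on(a,a), on(f,a)}
2. bind(d,a)  →  {at(a,a), at(d,a), inpos(f), on(a,a), on(f,a)}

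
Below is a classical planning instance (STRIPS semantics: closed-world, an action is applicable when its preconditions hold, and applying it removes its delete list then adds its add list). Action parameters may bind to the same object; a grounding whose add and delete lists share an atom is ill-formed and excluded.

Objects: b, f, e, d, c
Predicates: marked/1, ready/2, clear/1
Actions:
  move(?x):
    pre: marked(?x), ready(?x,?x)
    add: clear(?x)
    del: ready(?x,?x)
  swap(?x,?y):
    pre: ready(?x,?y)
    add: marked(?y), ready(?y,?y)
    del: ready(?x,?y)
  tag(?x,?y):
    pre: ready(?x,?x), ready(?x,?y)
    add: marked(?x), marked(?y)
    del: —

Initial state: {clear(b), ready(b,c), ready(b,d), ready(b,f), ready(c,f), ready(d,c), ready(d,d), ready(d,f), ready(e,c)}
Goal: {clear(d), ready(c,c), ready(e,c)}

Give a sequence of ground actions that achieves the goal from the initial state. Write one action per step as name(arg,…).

1. swap(b,d)  →  {clear(b), marked(d), ready(b,c), ready(b,f), ready(c,f), ready(d,c), ready(d,d), ready(d,f), ready(e,c)}
2. move(d)  →  {clear(b), clear(d), marked(d), ready(b,c), ready(b,f), ready(c,f), ready(d,c), ready(d,f), ready(e,c)}
3. swap(b,c)  →  {clear(b), clear(d), marked(c), marked(d), ready(b,f), ready(c,c), ready(c,f), ready(d,c), ready(d,f), ready(e,c)}

swap(b,d); move(d); swap(b,c)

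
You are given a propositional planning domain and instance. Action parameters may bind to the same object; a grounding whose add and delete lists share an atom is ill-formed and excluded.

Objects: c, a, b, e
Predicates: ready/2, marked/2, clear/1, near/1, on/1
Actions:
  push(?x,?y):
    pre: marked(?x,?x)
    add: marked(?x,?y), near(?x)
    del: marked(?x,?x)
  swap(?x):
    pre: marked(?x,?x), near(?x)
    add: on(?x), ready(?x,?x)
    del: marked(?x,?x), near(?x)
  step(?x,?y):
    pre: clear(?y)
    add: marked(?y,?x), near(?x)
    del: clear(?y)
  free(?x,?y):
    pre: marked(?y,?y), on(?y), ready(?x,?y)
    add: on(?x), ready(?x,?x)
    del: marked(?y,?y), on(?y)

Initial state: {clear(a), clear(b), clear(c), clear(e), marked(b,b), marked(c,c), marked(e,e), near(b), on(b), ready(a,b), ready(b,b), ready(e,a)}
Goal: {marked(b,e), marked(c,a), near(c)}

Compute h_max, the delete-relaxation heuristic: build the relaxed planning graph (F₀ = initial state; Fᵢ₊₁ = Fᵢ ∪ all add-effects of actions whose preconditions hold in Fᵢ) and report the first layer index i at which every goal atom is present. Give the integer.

1

F0 = init (12 atoms)
F1 = F0 ∪ {marked(a,a), marked(a,b), marked(a,c), marked(a,e), marked(b,a), marked(b,c), marked(b,e), marked(c,a), marked(c,b), marked(c,e), marked(e,a), marked(e,b), marked(e,c), near(a), near(c), near(e), on(a), ready(a,a)}  (30 atoms)
goal ⊆ F1  ⇒  h_max = 1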